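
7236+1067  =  8303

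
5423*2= 10846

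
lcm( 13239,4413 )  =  13239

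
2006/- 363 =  - 6 + 172/363 = - 5.53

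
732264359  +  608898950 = 1341163309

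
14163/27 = 4721/9 = 524.56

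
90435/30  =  6029/2 = 3014.50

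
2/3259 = 2/3259 = 0.00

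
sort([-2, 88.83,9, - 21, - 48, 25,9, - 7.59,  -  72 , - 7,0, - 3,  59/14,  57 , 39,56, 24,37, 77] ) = [ - 72 ,-48, -21 , - 7.59, - 7,- 3, - 2, 0,59/14, 9,9, 24,25, 37,39,56,57 , 77,88.83 ] 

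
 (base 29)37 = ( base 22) 46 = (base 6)234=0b1011110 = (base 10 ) 94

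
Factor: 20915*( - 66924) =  - 1399715460= -2^2*3^2 *5^1*11^1 *13^2*47^1*89^1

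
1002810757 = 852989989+149820768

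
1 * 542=542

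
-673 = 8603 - 9276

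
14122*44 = 621368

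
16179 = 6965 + 9214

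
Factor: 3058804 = 2^2*7^1*29^1*3767^1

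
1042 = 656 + 386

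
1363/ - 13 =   -  105+2/13 =- 104.85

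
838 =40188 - 39350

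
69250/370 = 187 + 6/37= 187.16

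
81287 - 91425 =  - 10138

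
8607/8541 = 2869/2847 = 1.01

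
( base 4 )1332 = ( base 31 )42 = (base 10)126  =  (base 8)176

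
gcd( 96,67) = 1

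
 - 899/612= - 899/612  =  - 1.47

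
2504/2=1252 = 1252.00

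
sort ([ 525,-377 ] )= [-377,525 ] 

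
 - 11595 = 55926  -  67521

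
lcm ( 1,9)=9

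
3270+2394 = 5664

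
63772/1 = 63772 = 63772.00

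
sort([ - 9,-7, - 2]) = [ - 9, - 7 , - 2]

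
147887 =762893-615006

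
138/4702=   69/2351 = 0.03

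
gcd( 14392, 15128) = 8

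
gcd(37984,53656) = 8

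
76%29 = 18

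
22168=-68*( - 326)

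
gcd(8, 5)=1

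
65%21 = 2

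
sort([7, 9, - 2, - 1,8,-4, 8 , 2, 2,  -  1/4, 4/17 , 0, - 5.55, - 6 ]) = [-6, - 5.55,- 4,  -  2, -1, - 1/4 , 0,4/17 , 2,  2,  7,8, 8, 9]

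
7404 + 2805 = 10209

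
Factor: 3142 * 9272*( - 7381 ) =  - 215027897744=- 2^4 * 11^2 * 19^1*61^2*1571^1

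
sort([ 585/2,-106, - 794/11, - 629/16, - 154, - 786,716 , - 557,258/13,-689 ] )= [ - 786, - 689,  -  557, - 154, - 106,-794/11,  -  629/16, 258/13,585/2,  716] 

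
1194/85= 1194/85= 14.05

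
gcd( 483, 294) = 21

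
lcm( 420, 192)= 6720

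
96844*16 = 1549504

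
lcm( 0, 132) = 0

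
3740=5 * 748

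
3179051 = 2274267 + 904784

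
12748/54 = 6374/27 = 236.07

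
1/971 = 1/971 = 0.00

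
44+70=114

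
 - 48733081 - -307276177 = 258543096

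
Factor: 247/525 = 3^( - 1 ) * 5^ ( - 2)*7^( - 1)*13^1*19^1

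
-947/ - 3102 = 947/3102 = 0.31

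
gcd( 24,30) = 6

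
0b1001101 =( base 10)77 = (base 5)302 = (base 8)115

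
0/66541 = 0=0.00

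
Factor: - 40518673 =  - 13^1*461^1*6761^1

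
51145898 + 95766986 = 146912884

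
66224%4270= 2174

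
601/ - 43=- 601/43 = - 13.98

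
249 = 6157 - 5908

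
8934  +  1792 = 10726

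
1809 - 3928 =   -  2119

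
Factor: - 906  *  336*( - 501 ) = 152512416 = 2^5*3^3 * 7^1*151^1*167^1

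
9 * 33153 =298377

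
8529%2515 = 984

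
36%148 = 36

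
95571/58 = 95571/58 = 1647.78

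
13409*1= 13409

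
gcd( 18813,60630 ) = 3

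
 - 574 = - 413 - 161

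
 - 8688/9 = -966 +2/3 = - 965.33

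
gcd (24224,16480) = 32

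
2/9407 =2/9407 = 0.00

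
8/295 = 8/295 = 0.03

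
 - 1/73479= -1 + 73478/73479 = - 0.00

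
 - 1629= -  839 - 790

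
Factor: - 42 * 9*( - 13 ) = 2^1 *3^3* 7^1*13^1 = 4914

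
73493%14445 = 1268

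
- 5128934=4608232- 9737166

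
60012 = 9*6668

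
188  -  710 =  - 522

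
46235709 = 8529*5421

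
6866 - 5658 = 1208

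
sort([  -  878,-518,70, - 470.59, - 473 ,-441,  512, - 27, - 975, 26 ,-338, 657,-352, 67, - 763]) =[ - 975, - 878,-763,-518  , - 473 , - 470.59, - 441, - 352, - 338,-27, 26, 67, 70, 512,  657] 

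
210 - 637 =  - 427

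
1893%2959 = 1893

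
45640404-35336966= 10303438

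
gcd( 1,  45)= 1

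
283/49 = 283/49 = 5.78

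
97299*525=51081975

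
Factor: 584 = 2^3*73^1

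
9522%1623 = 1407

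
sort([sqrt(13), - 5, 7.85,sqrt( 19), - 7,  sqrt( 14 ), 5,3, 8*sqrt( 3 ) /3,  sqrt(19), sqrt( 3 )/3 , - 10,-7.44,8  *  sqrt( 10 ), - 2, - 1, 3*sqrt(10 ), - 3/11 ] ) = [ -10, - 7.44, - 7, - 5,-2,  -  1, - 3/11, sqrt (3) /3,3,  sqrt(13), sqrt(14),sqrt( 19), sqrt( 19),  8*sqrt(3) /3,5, 7.85,3*sqrt(10 ),8*sqrt(10)] 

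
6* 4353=26118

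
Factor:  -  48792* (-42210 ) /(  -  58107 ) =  - 2^4 * 3^2*5^1*19^1 * 67^1 * 107^1 * 2767^(-1) = - 98071920/2767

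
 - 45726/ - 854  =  22863/427 = 53.54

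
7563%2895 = 1773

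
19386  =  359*54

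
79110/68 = 39555/34 =1163.38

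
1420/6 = 710/3 = 236.67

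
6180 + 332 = 6512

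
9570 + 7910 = 17480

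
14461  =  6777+7684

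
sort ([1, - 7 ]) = [ - 7,1 ] 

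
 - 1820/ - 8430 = 182/843 = 0.22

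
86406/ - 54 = - 1601 + 8/9 =- 1600.11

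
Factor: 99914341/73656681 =3^( - 1)*7^( - 1 )*887^1*112643^1 * 3507461^(-1 ) 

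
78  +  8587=8665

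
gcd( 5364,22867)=1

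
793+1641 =2434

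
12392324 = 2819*4396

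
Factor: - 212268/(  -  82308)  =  49/19 = 7^2*19^( - 1)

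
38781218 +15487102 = 54268320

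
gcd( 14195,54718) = 1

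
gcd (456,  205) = 1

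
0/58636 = 0 = 0.00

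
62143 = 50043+12100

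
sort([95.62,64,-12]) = [ - 12,64,95.62]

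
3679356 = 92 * 39993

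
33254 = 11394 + 21860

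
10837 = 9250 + 1587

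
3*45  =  135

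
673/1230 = 673/1230=0.55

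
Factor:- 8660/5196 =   -  5/3 = - 3^(  -  1)*5^1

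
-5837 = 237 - 6074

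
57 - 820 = - 763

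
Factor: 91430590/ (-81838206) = -45715295/40919103= - 3^ ( - 2 )*5^1*17^1*19^( - 1)*89^1*271^( - 1 )*883^ ( - 1 ) * 6043^1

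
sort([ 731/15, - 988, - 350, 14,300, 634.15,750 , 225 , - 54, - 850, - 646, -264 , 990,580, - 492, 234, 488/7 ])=[ - 988,-850 , - 646, - 492, - 350, - 264, - 54, 14 , 731/15, 488/7, 225, 234, 300,580 , 634.15, 750, 990] 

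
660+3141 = 3801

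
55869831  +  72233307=128103138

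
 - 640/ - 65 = 128/13 = 9.85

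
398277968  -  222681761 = 175596207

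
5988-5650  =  338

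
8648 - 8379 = 269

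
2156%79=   23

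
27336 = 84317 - 56981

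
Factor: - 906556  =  -2^2*7^1*32377^1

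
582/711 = 194/237=0.82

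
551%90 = 11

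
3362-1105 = 2257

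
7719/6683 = 1 + 1036/6683 = 1.16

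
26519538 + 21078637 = 47598175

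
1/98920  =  1/98920=0.00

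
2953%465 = 163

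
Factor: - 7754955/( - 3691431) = 3^( - 1 ) * 5^1*13^1 * 17^(- 1)*23^( - 1)*1049^( - 1)*39769^1 = 2584985/1230477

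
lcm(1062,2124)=2124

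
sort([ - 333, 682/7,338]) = [ - 333,682/7,  338]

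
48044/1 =48044 =48044.00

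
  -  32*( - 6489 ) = 207648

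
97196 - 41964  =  55232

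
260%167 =93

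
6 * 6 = 36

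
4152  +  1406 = 5558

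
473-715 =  - 242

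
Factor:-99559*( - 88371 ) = 8798128389 = 3^4 * 1091^1*99559^1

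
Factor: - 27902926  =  -2^1*337^1 * 41399^1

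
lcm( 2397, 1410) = 23970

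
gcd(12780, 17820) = 180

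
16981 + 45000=61981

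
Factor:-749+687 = -62 = -2^1*31^1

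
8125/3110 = 2+381/622 = 2.61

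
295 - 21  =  274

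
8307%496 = 371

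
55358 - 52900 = 2458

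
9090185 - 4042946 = 5047239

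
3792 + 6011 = 9803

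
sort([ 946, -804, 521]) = [  -  804,521,946]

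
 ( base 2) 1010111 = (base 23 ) 3i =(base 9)106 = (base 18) 4F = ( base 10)87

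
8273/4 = 8273/4= 2068.25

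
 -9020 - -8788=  - 232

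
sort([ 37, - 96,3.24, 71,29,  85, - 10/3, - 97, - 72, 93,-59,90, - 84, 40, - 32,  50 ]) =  [-97, - 96,-84, - 72, - 59, - 32, - 10/3,3.24, 29,37, 40,50,71,85,90,93 ]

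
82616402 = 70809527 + 11806875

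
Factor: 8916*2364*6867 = 2^4*3^4*7^1 *109^1 *197^1*743^1= 144738670608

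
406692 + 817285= 1223977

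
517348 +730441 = 1247789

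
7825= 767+7058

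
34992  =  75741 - 40749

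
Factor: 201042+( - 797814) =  - 2^2*3^2*11^2*137^1 =- 596772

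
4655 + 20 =4675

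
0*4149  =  0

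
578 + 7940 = 8518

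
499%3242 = 499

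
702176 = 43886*16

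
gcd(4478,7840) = 2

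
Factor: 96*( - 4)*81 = - 2^7*3^5 = - 31104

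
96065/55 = 19213/11 = 1746.64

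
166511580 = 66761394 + 99750186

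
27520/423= 65 + 25/423 = 65.06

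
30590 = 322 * 95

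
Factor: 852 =2^2*3^1*71^1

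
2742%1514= 1228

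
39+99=138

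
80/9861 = 80/9861 = 0.01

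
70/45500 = 1/650  =  0.00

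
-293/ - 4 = 293/4 = 73.25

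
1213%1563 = 1213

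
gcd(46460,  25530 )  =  230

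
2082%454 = 266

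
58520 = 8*7315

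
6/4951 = 6/4951 = 0.00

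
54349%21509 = 11331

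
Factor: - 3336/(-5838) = 2^2 * 7^ ( - 1) = 4/7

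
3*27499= 82497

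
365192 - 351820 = 13372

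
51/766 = 51/766 = 0.07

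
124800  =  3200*39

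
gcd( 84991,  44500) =1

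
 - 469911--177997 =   -  291914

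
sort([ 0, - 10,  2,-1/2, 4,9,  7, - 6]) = [ - 10,-6, - 1/2,0, 2 , 4, 7, 9]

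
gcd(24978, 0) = 24978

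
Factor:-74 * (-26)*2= 2^3 * 13^1*37^1  =  3848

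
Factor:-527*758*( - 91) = 36351406 = 2^1*7^1* 13^1 * 17^1*31^1  *  379^1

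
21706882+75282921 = 96989803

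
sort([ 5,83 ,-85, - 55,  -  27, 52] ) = [  -  85,-55, - 27,5,52,83]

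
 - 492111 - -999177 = 507066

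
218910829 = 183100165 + 35810664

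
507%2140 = 507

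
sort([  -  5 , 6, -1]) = [- 5, - 1, 6 ] 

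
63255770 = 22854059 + 40401711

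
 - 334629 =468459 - 803088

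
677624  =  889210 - 211586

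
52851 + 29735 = 82586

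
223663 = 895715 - 672052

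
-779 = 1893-2672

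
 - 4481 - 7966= - 12447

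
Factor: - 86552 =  - 2^3 *31^1*349^1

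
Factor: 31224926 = 2^1*15612463^1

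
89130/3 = 29710 = 29710.00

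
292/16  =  18 + 1/4=18.25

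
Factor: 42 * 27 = 2^1 *3^4*7^1 = 1134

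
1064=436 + 628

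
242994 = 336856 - 93862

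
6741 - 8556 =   -  1815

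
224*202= 45248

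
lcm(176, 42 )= 3696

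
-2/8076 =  - 1 + 4037/4038 = - 0.00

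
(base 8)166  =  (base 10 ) 118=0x76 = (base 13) 91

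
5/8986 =5/8986= 0.00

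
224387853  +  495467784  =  719855637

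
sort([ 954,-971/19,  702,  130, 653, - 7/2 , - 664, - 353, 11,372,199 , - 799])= [- 799,  -  664, - 353,-971/19,-7/2,11,  130,199,372, 653, 702,  954] 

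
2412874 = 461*5234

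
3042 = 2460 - - 582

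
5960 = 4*1490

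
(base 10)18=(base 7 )24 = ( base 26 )i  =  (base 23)I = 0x12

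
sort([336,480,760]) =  [336, 480, 760]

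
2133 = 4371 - 2238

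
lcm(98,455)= 6370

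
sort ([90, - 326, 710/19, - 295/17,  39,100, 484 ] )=[ - 326, - 295/17, 710/19, 39, 90,100, 484 ]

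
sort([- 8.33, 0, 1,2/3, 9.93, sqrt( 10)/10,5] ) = [ - 8.33,0, sqrt( 10)/10,2/3, 1,5,  9.93 ] 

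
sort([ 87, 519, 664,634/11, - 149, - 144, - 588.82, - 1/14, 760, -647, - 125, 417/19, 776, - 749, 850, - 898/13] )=[ - 749, - 647,- 588.82, - 149, - 144, - 125,-898/13, - 1/14, 417/19, 634/11,  87,519,664,760, 776, 850 ]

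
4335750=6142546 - 1806796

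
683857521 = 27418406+656439115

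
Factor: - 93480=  - 2^3 * 3^1*5^1 *19^1*41^1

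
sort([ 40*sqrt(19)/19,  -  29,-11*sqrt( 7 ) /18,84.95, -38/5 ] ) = [  -  29, - 38/5, - 11*sqrt( 7)/18, 40*sqrt(19)/19, 84.95 ] 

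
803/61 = 803/61 = 13.16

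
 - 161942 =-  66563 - 95379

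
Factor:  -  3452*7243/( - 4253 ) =2^2 * 863^1*4253^( - 1) * 7243^1 = 25002836/4253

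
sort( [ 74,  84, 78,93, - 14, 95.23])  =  [ - 14,74,78, 84,93,95.23] 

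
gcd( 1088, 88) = 8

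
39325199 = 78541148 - 39215949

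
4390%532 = 134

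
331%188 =143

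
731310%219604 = 72498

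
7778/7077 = 1+701/7077 = 1.10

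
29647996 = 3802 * 7798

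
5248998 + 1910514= 7159512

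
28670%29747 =28670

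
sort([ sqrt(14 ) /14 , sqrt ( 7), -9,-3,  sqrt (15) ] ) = [ - 9,-3, sqrt( 14)/14 , sqrt ( 7), sqrt ( 15 )]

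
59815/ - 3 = - 59815/3 = - 19938.33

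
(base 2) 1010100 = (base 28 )30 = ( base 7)150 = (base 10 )84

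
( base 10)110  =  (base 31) 3H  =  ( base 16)6E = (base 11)a0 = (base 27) 42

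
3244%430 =234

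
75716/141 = 536+ 140/141 = 536.99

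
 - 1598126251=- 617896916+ -980229335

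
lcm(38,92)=1748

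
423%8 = 7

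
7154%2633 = 1888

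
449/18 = 24 + 17/18  =  24.94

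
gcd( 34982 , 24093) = 1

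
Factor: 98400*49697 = 4890184800 = 2^5*3^1* 5^2*41^1 * 49697^1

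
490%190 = 110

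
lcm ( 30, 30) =30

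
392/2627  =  392/2627= 0.15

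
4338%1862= 614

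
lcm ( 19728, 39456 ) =39456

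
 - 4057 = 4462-8519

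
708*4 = 2832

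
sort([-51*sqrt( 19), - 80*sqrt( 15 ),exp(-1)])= [  -  80*sqrt(15 ), - 51*sqrt( 19),exp( - 1)] 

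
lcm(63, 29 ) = 1827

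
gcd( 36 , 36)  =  36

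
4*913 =3652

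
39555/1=39555 = 39555.00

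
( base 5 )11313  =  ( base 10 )833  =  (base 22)1fj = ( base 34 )oh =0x341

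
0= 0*878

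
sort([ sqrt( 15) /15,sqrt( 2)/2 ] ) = [ sqrt ( 15) /15,sqrt(2 ) /2 ]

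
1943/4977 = 1943/4977 = 0.39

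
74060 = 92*805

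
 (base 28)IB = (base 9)632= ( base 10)515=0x203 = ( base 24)LB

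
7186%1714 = 330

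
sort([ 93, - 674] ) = [-674,93 ]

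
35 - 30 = 5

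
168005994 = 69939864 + 98066130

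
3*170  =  510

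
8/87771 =8/87771= 0.00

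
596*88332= 52645872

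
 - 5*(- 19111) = 95555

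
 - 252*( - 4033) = 1016316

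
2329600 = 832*2800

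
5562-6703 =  -1141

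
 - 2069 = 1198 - 3267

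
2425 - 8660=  - 6235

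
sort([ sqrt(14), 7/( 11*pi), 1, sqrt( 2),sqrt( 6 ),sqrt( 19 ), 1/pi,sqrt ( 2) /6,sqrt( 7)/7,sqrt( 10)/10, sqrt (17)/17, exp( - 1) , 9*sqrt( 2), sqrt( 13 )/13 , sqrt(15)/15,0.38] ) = [7/ ( 11*pi), sqrt( 2 ) /6, sqrt( 17)/17,sqrt( 15)/15, sqrt( 13) /13, sqrt( 10)/10, 1/pi, exp( - 1 ),sqrt( 7 )/7,0.38,1,sqrt( 2), sqrt(6 ), sqrt( 14), sqrt ( 19), 9 * sqrt( 2)]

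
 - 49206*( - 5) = 246030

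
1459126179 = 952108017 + 507018162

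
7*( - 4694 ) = - 32858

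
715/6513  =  55/501 = 0.11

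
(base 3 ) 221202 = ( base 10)695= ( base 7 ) 2012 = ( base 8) 1267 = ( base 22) 19d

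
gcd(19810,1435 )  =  35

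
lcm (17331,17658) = 935874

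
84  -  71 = 13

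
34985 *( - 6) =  - 209910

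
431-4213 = - 3782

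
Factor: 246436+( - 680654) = -2^1*199^1 * 1091^1 = - 434218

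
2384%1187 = 10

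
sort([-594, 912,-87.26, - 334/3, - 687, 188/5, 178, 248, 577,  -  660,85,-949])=[ - 949,-687, - 660, - 594,- 334/3,- 87.26, 188/5,85, 178,248,577, 912 ]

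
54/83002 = 27/41501 =0.00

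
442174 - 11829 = 430345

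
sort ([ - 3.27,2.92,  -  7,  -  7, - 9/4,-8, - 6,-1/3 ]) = [ - 8,  -  7, - 7, - 6,  -  3.27, - 9/4, - 1/3, 2.92 ] 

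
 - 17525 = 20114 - 37639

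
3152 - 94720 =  - 91568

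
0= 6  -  6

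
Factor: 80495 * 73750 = 5936506250 = 2^1*5^5 * 17^1*59^1*947^1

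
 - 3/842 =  - 3/842 =- 0.00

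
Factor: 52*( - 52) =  - 2704 = - 2^4*13^2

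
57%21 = 15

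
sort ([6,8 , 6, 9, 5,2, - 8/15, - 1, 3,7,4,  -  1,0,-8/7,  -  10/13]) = [ - 8/7, - 1,-1,-10/13, -8/15, 0,2,3,4,5,6,6, 7,  8, 9]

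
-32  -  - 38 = 6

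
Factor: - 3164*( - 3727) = 11792228 =2^2*7^1*113^1  *3727^1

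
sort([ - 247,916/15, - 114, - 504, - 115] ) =[ - 504, -247,  -  115,-114,916/15]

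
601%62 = 43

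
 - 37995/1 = - 37995 = - 37995.00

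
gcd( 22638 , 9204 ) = 6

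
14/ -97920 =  - 1 + 48953/48960 = -0.00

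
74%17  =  6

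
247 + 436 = 683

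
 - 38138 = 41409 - 79547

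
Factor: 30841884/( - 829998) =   -  1713438/46111  =  - 2^1*3^2 * 13^ (  -  1)*3547^( - 1)*95191^1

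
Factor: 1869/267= 7^1 = 7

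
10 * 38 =380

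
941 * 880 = 828080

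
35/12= 35/12  =  2.92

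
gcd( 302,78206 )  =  2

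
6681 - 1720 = 4961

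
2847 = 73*39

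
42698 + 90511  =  133209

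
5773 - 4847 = 926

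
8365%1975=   465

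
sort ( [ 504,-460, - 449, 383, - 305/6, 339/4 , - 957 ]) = [ - 957, - 460, - 449, - 305/6,339/4, 383,504 ]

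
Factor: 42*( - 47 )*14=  - 27636 = -2^2*3^1*7^2*47^1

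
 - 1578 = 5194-6772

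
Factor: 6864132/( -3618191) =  - 2^2*3^1*11^1* 149^1*349^1*3618191^( - 1) 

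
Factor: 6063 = 3^1*43^1*47^1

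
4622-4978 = -356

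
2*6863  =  13726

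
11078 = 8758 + 2320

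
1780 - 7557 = -5777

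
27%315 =27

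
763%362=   39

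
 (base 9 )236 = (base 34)5p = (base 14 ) DD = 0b11000011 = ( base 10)195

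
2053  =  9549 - 7496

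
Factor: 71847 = 3^4*887^1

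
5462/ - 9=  - 607 + 1/9 = - 606.89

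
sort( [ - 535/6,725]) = [ - 535/6, 725 ] 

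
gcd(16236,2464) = 44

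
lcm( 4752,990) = 23760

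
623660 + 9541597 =10165257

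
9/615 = 3/205=0.01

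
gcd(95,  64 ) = 1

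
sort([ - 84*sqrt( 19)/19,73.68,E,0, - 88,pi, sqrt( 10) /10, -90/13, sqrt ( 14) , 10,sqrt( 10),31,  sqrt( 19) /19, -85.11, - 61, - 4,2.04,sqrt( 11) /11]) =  [-88, - 85.11,-61,  -  84 * sqrt(19)/19 ,-90/13,  -  4, 0, sqrt( 19)/19,sqrt(11)/11, sqrt( 10)/10,2.04, E,  pi,sqrt( 10 ) , sqrt( 14) , 10,31,73.68]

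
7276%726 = 16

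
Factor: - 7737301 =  - 11^1*13^1*61^1 *887^1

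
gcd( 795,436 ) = 1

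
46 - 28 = 18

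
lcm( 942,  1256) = 3768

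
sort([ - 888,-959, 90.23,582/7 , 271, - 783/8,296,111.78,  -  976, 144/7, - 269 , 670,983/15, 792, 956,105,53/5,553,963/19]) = [-976, -959,-888,-269,- 783/8,53/5, 144/7,963/19,983/15, 582/7,  90.23,105 , 111.78,271,296,553,670,792, 956]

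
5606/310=2803/155 = 18.08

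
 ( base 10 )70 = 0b1000110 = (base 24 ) 2m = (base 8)106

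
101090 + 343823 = 444913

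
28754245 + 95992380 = 124746625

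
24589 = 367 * 67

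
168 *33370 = 5606160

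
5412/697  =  132/17 =7.76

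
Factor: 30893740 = 2^2 *5^1 * 79^1*19553^1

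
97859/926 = 105+629/926 = 105.68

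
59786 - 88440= - 28654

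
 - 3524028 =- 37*95244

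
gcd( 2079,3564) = 297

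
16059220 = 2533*6340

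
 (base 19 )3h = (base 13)59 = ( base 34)26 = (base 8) 112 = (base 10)74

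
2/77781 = 2/77781  =  0.00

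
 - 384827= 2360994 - 2745821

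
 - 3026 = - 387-2639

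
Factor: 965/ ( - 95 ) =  - 19^(  -  1)*193^1= - 193/19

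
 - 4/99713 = -1+99709/99713 = - 0.00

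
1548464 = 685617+862847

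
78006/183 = 426+16/61  =  426.26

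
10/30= 1/3 = 0.33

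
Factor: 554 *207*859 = 2^1*3^2*23^1 * 277^1*859^1=98508402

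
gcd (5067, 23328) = 9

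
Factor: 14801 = 19^2 * 41^1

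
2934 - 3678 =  - 744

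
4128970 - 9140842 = -5011872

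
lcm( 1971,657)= 1971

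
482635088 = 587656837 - 105021749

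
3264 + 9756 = 13020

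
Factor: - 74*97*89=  - 2^1 * 37^1 * 89^1*97^1 = - 638842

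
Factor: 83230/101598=3^ ( - 1 )*5^1*29^1*59^ ( - 1 ) = 145/177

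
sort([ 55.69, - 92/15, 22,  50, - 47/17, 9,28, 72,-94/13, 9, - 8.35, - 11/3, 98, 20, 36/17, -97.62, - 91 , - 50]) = [ - 97.62, - 91, - 50,-8.35 , - 94/13  , - 92/15, - 11/3, -47/17,36/17, 9,  9 , 20,22, 28,50 , 55.69, 72, 98]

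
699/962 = 699/962 = 0.73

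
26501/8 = 26501/8 = 3312.62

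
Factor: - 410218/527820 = - 443/570 = - 2^(- 1)*3^( - 1)*5^( - 1 )*19^(-1)*443^1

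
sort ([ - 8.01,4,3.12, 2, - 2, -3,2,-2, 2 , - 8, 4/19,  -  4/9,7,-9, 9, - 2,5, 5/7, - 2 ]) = [  -  9, - 8.01, - 8,  -  3, - 2,  -  2, - 2, - 2,-4/9, 4/19,5/7,2,2,2,  3.12  ,  4, 5,7,9 ] 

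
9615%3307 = 3001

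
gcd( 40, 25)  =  5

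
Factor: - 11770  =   - 2^1*5^1*11^1*107^1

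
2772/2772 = 1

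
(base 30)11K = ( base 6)4222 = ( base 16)3b6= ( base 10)950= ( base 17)34F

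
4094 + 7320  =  11414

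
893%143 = 35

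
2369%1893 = 476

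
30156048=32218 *936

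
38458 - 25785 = 12673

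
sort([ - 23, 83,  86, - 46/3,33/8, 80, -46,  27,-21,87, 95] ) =[-46, - 23, - 21, - 46/3, 33/8, 27,80,  83, 86,  87 , 95] 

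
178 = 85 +93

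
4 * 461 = 1844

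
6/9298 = 3/4649 = 0.00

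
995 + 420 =1415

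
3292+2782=6074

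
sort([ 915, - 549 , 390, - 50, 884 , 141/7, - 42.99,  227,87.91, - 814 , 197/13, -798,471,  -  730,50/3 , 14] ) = [ - 814,-798, - 730, - 549,-50,  -  42.99, 14, 197/13, 50/3, 141/7, 87.91,227,390,471,884,915]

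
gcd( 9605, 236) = 1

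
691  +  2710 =3401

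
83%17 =15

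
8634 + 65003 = 73637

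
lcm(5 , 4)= 20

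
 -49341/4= - 12336 + 3/4= - 12335.25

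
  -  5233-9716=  - 14949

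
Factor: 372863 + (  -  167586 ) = 205277 = 131^1*1567^1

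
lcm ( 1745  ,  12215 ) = 12215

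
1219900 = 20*60995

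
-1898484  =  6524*( - 291 )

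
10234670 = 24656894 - 14422224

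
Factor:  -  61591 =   -  17^1*3623^1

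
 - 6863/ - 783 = 6863/783=8.77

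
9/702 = 1/78  =  0.01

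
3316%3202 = 114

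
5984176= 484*12364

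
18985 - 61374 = -42389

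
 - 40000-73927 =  - 113927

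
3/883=3/883 = 0.00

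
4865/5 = 973 = 973.00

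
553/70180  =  553/70180  =  0.01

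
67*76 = 5092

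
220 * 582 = 128040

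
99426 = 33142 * 3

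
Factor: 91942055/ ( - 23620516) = -2^( - 2 )*5^1*1997^( - 1)*2957^( - 1 )*18388411^1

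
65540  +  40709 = 106249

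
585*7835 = 4583475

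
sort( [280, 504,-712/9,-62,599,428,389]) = [ -712/9, - 62, 280, 389, 428, 504, 599] 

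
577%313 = 264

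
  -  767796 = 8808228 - 9576024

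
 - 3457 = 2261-5718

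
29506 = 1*29506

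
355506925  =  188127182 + 167379743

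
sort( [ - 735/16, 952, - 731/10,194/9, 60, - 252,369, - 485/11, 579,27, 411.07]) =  [- 252 , - 731/10, - 735/16, - 485/11,194/9, 27, 60, 369, 411.07, 579,952]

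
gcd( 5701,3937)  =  1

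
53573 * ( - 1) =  - 53573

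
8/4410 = 4/2205 = 0.00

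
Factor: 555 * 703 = 3^1*5^1*19^1 * 37^2 = 390165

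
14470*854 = 12357380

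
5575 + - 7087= - 1512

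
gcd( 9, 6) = 3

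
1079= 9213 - 8134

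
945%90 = 45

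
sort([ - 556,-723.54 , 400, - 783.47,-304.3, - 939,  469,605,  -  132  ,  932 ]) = [ - 939, - 783.47, - 723.54, - 556,-304.3, - 132,400,469,  605,932 ]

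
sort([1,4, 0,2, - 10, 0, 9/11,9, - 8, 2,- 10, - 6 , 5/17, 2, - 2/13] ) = [ - 10,  -  10, - 8 ,-6, - 2/13, 0,  0,5/17, 9/11, 1, 2, 2, 2, 4, 9]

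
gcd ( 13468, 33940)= 4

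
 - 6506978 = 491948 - 6998926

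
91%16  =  11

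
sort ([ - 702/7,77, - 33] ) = [-702/7, - 33 , 77] 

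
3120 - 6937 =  - 3817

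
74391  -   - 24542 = 98933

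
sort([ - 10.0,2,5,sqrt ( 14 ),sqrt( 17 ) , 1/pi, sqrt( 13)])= [ - 10.0, 1/pi, 2,sqrt( 13),sqrt(14 ), sqrt( 17 ),  5]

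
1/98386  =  1/98386 = 0.00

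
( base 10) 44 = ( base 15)2E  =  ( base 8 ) 54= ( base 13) 35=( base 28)1g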